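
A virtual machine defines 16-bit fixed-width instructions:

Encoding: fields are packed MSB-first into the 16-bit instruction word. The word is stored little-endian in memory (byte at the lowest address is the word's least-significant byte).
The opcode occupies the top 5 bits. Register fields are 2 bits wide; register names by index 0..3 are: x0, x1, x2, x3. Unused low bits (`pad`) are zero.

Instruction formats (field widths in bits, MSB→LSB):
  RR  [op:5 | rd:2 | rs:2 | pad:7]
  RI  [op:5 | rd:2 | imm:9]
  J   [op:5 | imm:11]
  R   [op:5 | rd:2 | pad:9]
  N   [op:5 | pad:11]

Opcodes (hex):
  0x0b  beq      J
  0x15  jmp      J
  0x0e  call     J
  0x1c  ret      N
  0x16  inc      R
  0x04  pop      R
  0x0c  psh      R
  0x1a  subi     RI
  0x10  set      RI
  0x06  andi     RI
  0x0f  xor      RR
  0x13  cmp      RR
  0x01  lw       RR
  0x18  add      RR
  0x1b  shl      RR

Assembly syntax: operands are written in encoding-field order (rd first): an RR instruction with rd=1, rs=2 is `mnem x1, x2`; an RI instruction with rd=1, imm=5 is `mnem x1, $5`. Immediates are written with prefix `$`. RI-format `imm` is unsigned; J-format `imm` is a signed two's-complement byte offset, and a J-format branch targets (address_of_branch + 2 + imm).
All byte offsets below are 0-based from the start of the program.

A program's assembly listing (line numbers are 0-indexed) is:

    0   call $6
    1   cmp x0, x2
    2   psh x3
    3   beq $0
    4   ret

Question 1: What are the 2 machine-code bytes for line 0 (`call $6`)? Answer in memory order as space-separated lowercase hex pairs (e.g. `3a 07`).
L0: call op=0xe:5|imm=6:11 ⇒ 0x7006 ⇒ little 06 70

06 70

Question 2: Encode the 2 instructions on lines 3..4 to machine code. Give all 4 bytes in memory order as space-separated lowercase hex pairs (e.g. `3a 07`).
3. beq fields op=0xb:5|imm=0:11 → word 5800h → 00 58
4. ret fields op=0x1c:5|pad=0:11 → word e000h → 00 e0

00 58 00 e0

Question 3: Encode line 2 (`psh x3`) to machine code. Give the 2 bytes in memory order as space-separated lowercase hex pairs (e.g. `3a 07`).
00 66

line 2 (psh): pack op=0xc:5|rd=3:2|pad=0:9 = 0x6600; little→ 00 66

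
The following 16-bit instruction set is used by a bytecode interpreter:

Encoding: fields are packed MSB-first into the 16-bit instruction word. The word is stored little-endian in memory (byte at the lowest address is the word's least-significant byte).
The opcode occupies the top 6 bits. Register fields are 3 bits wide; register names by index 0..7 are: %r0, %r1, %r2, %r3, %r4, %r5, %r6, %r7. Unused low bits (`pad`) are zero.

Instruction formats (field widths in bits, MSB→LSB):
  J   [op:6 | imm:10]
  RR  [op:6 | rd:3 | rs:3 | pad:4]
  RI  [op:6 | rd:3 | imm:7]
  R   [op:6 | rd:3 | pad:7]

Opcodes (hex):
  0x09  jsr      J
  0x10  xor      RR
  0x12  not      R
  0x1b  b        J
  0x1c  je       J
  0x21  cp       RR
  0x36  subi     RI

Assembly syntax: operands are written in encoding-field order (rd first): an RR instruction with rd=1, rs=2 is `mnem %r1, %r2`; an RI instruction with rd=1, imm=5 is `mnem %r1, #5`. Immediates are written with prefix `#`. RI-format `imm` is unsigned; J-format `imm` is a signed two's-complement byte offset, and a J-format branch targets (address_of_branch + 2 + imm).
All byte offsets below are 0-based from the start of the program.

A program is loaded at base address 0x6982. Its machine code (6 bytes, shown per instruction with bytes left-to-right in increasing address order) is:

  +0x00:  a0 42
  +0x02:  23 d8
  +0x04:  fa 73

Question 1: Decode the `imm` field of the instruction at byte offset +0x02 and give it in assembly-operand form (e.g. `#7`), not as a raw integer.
+0x02: 23 d8 ⇒ word 0xd823 (little)
  top 6b → 0x36 → subi [RI]
  rd@[9:7]=0x0 ⇒ %r0
  imm@[6:0]=0x23 ⇒ #35

#35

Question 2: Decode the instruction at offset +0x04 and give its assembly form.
@+04  little-endian(fa 73) = 0x73fa
  op=0x73fa>>10=0x1c ⇒ je (J)
  [9:0] imm=1018 (s10→-6) = #-6

je #-6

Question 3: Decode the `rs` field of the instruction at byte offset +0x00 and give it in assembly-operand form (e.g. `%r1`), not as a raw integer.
%r2

off 0x00: read a0 42 as little → 0x42a0
  opcode bits[15:10]=0x10: xor/RR
  rd@[9:7]=0x5 ⇒ %r5
  rs@[6:4]=0x2 ⇒ %r2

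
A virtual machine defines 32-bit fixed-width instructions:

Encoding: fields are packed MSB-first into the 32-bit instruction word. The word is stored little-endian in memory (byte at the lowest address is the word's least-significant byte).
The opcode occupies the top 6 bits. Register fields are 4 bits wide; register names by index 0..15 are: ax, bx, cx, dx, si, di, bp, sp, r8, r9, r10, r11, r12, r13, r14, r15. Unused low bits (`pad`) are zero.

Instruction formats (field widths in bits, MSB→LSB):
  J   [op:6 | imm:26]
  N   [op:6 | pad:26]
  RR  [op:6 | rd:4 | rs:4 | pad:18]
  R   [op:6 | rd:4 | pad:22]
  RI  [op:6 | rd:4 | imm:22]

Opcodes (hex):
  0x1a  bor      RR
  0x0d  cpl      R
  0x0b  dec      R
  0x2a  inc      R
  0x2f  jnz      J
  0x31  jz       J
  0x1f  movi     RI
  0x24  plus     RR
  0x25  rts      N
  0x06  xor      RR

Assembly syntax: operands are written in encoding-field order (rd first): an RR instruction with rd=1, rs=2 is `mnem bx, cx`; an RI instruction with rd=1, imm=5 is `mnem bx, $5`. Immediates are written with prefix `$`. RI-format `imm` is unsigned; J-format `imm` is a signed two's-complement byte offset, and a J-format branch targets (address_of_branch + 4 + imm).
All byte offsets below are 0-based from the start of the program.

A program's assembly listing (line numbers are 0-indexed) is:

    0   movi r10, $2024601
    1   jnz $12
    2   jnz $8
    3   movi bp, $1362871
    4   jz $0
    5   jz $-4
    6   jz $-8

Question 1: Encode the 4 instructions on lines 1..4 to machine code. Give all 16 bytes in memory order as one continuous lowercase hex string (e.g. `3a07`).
1. jnz fields op=0x2f:6|imm=12:26 → word bc00000ch → 0c 00 00 bc
2. jnz fields op=0x2f:6|imm=8:26 → word bc000008h → 08 00 00 bc
3. movi fields op=0x1f:6|rd=6:4|imm=1362871:22 → word 7d94cbb7h → b7 cb 94 7d
4. jz fields op=0x31:6|imm=0:26 → word c4000000h → 00 00 00 c4

0c0000bc080000bcb7cb947d000000c4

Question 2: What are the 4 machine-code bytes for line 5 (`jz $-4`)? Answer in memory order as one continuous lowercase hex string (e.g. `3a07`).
5. jz fields op=0x31:6|imm=-4:26 → word c7fffffch → fc ff ff c7

fcffffc7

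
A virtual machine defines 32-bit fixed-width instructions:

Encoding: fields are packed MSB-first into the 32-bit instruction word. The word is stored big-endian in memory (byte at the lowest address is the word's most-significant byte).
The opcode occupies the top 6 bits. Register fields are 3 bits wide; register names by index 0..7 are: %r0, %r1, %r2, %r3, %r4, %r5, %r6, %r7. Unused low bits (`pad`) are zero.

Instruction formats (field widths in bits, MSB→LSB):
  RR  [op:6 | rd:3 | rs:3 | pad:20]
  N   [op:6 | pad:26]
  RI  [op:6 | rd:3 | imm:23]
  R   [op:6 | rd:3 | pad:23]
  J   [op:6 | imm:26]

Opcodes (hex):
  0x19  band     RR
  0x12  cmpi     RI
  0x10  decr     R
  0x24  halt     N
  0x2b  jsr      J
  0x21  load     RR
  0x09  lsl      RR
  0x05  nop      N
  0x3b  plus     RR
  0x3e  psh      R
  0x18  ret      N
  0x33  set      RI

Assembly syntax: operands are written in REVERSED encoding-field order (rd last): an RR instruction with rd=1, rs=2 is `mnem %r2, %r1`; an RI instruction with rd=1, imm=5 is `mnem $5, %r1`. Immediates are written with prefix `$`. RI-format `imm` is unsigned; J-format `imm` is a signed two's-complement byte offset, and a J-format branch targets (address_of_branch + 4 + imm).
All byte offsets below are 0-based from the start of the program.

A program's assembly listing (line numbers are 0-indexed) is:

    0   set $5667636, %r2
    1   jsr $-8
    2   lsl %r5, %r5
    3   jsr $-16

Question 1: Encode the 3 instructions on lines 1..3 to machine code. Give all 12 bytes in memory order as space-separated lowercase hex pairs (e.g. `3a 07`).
af ff ff f8 26 d0 00 00 af ff ff f0

L1: jsr op=0x2b:6|imm=-8:26 ⇒ 0xaffffff8 ⇒ big af ff ff f8
L2: lsl op=0x9:6|rd=5:3|rs=5:3|pad=0:20 ⇒ 0x26d00000 ⇒ big 26 d0 00 00
L3: jsr op=0x2b:6|imm=-16:26 ⇒ 0xaffffff0 ⇒ big af ff ff f0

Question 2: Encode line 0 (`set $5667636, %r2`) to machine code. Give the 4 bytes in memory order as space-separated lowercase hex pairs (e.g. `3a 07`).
line 0 (set): pack op=0x33:6|rd=2:3|imm=5667636:23 = 0xcd567b34; big→ cd 56 7b 34

cd 56 7b 34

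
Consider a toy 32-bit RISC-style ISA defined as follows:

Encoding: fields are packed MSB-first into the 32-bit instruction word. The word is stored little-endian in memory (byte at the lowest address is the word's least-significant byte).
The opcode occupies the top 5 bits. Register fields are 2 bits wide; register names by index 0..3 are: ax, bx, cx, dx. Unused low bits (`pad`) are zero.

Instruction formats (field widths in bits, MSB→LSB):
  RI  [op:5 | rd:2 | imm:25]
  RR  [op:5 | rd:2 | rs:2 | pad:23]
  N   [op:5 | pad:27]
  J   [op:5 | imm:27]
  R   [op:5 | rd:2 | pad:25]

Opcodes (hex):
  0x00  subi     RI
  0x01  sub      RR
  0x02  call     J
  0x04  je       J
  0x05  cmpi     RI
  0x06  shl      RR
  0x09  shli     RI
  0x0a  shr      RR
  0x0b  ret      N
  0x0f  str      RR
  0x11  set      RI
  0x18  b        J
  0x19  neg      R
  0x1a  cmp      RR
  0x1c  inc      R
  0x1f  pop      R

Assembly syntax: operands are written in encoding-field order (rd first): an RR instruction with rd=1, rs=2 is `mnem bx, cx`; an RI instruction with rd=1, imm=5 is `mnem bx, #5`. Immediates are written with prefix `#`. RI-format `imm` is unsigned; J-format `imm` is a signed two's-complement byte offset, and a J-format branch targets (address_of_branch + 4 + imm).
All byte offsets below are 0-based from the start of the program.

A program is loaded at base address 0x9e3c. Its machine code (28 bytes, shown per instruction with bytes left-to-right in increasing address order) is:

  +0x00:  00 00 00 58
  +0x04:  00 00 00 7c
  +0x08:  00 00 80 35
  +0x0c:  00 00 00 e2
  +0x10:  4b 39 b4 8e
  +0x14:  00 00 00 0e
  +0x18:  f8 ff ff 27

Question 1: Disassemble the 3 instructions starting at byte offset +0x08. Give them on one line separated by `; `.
shl cx, dx; inc bx; set dx, #11811147

@+08  little-endian(00 00 80 35) = 0x35800000
  top 5b → 0x6 → shl [RR]
  rd@[26:25]=0x2 ⇒ cx
  rs@[24:23]=0x3 ⇒ dx
@+0c  little-endian(00 00 00 e2) = 0xe2000000
  top 5b → 0x1c → inc [R]
  rd@[26:25]=0x1 ⇒ bx
@+10  little-endian(4b 39 b4 8e) = 0x8eb4394b
  top 5b → 0x11 → set [RI]
  rd@[26:25]=0x3 ⇒ dx
  imm@[24:0]=0xb4394b ⇒ #11811147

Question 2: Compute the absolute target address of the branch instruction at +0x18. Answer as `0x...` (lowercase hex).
[18] f8 ff ff 27 → 0x27fffff8
  top 5b → 0x4 → je [J]
  imm@[26:0]=0x7fffff8 (s27→-8) ⇒ #-8
  target = base 0x9e3c + off 0x18 + 4 + imm -8 = 0x9e50

0x9e50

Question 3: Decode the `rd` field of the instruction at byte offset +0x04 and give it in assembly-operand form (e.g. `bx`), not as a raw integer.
off 0x04: read 00 00 00 7c as little → 0x7c000000
  op=0x7c000000>>27=0xf ⇒ str (RR)
  [26:25] rd=2 = cx
  [24:23] rs=0 = ax

cx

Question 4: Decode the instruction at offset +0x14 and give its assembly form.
sub dx, ax

off 0x14: read 00 00 00 0e as little → 0x0e000000
  top 5b → 0x1 → sub [RR]
  [26:25] rd=3 = dx
  [24:23] rs=0 = ax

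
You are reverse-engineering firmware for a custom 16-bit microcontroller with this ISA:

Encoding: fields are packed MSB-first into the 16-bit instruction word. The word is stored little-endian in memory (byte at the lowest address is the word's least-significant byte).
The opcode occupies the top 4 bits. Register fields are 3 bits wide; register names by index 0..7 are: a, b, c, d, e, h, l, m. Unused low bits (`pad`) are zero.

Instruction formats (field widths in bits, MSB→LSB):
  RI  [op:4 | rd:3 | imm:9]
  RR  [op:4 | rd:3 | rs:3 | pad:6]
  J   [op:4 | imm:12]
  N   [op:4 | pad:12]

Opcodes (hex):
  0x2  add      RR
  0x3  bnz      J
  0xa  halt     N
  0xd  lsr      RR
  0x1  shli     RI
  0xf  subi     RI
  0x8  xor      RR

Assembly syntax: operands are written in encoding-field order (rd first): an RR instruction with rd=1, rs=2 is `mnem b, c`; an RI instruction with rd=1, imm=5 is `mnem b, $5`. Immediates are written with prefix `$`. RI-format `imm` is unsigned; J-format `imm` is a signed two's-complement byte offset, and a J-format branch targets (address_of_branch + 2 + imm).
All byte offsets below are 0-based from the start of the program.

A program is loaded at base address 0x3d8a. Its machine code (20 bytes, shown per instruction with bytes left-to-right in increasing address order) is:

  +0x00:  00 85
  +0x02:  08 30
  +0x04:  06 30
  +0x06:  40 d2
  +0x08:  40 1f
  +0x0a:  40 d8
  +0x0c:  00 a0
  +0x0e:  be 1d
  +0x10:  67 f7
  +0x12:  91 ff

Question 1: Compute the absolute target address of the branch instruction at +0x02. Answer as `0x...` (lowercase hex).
+0x02: 08 30 ⇒ word 0x3008 (little)
  top 4b → 0x3 → bnz [J]
  imm: (w>>0)&0xfff=0x8 → $8
  target = base 0x3d8a + off 0x02 + 2 + imm 8 = 0x3d96

0x3d96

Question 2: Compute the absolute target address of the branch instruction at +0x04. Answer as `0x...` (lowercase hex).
0x3d96

[04] 06 30 → 0x3006
  opcode bits[15:12]=0x3: bnz/J
  imm: (w>>0)&0xfff=0x6 → $6
  target = base 0x3d8a + off 0x04 + 2 + imm 6 = 0x3d96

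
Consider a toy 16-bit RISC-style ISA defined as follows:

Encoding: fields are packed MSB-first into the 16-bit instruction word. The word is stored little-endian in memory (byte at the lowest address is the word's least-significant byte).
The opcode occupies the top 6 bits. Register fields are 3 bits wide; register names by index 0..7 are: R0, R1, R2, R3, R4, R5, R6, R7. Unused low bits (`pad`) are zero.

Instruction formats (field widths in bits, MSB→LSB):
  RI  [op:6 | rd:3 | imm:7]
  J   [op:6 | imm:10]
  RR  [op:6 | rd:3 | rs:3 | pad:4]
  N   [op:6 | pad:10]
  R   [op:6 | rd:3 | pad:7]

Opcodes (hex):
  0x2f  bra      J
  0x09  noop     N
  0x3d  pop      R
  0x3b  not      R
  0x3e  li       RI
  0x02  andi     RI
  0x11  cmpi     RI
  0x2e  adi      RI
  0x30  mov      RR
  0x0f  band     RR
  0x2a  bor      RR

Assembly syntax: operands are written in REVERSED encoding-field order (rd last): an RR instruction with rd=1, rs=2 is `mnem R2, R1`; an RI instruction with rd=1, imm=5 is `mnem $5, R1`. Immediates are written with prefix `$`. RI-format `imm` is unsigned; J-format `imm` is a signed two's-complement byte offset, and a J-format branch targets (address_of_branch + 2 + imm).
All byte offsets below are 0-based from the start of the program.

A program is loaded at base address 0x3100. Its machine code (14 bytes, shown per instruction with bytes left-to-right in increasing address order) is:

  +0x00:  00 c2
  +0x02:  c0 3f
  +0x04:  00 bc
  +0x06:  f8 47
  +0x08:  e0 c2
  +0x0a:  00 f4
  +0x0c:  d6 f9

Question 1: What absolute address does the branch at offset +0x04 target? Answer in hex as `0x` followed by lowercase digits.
0x3106

+0x04: 00 bc ⇒ word 0xbc00 (little)
  op=0xbc00>>10=0x2f ⇒ bra (J)
  imm: (w>>0)&0x3ff=0x0 → $0
  target = base 0x3100 + off 0x04 + 2 + imm 0 = 0x3106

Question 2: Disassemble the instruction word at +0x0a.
@+0a  little-endian(00 f4) = 0xf400
  op=0xf400>>10=0x3d ⇒ pop (R)
  rd: (w>>7)&0x7=0x0 → R0

pop R0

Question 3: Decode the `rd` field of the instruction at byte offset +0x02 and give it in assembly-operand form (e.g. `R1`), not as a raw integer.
R7

+0x02: c0 3f ⇒ word 0x3fc0 (little)
  top 6b → 0xf → band [RR]
  rd: (w>>7)&0x7=0x7 → R7
  rs: (w>>4)&0x7=0x4 → R4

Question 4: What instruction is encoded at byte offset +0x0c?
[0c] d6 f9 → 0xf9d6
  opcode bits[15:10]=0x3e: li/RI
  rd@[9:7]=0x3 ⇒ R3
  imm@[6:0]=0x56 ⇒ $86

li $86, R3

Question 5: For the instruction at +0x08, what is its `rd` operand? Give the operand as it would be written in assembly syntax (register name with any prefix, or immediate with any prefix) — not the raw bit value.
R5

+0x08: e0 c2 ⇒ word 0xc2e0 (little)
  op=0xc2e0>>10=0x30 ⇒ mov (RR)
  [9:7] rd=5 = R5
  [6:4] rs=6 = R6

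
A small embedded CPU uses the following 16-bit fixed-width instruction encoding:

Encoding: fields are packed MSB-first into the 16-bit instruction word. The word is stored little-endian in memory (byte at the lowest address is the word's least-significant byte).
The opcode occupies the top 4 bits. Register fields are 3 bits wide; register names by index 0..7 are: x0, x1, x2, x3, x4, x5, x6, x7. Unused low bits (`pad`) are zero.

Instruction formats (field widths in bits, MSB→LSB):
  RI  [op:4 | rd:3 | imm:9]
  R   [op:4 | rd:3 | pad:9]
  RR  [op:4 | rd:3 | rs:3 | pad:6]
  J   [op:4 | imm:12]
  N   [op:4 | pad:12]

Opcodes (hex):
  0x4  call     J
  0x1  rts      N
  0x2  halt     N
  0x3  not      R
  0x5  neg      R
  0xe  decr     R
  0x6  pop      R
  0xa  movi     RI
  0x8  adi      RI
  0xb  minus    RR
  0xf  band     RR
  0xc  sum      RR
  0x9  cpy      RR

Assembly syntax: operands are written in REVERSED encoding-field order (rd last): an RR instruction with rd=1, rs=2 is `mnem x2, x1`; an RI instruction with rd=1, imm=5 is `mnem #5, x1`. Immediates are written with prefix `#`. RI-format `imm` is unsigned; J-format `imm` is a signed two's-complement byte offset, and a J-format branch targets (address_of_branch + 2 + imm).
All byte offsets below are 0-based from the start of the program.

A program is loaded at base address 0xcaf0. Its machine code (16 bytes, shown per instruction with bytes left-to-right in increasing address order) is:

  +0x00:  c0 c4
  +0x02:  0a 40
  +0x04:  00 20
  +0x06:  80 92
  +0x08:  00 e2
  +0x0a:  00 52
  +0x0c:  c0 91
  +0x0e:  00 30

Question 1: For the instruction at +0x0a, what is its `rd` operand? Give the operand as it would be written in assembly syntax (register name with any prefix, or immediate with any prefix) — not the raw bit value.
x1

+0x0a: 00 52 ⇒ word 0x5200 (little)
  opcode bits[15:12]=0x5: neg/R
  [11:9] rd=1 = x1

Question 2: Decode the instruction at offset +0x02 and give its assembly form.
call #10

@+02  little-endian(0a 40) = 0x400a
  op=0x400a>>12=0x4 ⇒ call (J)
  imm: (w>>0)&0xfff=0xa → #10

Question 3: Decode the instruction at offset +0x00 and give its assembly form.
@+00  little-endian(c0 c4) = 0xc4c0
  top 4b → 0xc → sum [RR]
  rd@[11:9]=0x2 ⇒ x2
  rs@[8:6]=0x3 ⇒ x3

sum x3, x2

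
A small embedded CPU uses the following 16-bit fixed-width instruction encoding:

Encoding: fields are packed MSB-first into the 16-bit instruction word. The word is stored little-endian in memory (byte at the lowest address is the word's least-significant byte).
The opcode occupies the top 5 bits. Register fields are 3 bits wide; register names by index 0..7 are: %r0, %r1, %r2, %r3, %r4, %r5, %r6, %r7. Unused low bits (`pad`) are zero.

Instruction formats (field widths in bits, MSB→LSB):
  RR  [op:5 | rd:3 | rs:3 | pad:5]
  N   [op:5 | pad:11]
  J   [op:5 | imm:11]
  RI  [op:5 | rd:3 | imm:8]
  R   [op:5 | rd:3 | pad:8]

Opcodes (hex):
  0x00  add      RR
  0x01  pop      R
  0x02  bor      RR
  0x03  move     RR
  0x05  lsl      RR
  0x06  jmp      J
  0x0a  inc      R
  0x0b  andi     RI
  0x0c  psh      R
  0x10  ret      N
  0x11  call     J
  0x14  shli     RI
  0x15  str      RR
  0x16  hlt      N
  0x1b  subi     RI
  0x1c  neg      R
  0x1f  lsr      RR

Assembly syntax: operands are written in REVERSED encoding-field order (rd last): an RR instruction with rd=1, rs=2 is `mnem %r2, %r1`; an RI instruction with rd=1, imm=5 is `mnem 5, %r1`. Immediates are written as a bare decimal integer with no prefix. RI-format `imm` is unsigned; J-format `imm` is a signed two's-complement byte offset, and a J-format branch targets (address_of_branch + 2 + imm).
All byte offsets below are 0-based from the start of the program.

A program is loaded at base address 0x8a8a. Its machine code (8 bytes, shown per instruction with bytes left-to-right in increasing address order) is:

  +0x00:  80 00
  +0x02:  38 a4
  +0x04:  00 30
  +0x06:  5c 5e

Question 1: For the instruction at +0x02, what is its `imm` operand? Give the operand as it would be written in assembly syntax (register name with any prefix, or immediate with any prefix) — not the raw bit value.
[02] 38 a4 → 0xa438
  opcode bits[15:11]=0x14: shli/RI
  rd@[10:8]=0x4 ⇒ %r4
  imm@[7:0]=0x38 ⇒ 56

56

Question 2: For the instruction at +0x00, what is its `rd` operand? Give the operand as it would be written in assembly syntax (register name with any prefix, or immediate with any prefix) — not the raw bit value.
%r0

+0x00: 80 00 ⇒ word 0x0080 (little)
  top 5b → 0x0 → add [RR]
  [10:8] rd=0 = %r0
  [7:5] rs=4 = %r4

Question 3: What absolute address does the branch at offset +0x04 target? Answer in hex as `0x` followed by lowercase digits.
[04] 00 30 → 0x3000
  top 5b → 0x6 → jmp [J]
  imm@[10:0]=0x0 ⇒ 0
  target = base 0x8a8a + off 0x04 + 2 + imm 0 = 0x8a90

0x8a90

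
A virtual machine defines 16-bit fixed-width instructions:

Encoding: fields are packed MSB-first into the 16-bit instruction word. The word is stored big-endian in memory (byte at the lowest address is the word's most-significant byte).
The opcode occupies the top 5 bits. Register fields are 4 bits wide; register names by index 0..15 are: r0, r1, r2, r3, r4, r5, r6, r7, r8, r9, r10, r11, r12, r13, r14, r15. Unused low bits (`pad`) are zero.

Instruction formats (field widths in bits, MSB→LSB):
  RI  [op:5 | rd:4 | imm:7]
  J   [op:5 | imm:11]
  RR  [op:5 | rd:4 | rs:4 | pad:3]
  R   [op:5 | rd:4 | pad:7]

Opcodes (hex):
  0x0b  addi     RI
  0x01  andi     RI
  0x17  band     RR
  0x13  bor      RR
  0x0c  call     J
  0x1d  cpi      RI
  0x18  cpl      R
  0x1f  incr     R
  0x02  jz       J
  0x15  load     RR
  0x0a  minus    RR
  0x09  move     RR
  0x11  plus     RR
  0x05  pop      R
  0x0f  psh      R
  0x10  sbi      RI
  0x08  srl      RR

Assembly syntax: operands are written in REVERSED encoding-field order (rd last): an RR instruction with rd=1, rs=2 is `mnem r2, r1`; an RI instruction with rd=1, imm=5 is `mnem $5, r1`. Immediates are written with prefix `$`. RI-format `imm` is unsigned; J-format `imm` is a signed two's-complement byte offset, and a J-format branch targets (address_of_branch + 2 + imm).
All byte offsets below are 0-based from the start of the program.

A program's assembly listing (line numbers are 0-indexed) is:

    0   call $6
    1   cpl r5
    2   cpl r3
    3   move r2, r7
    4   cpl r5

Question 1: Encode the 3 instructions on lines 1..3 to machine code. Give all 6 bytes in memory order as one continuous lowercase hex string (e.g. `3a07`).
line 1 (cpl): pack op=0x18:5|rd=5:4|pad=0:7 = 0xc280; big→ c2 80
line 2 (cpl): pack op=0x18:5|rd=3:4|pad=0:7 = 0xc180; big→ c1 80
line 3 (move): pack op=0x9:5|rd=7:4|rs=2:4|pad=0:3 = 0x4b90; big→ 4b 90

c280c1804b90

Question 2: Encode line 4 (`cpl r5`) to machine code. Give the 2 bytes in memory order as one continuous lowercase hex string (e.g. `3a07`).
c280

L4: cpl op=0x18:5|rd=5:4|pad=0:7 ⇒ 0xc280 ⇒ big c2 80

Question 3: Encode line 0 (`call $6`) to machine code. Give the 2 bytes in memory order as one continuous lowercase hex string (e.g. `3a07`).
6006

L0: call op=0xc:5|imm=6:11 ⇒ 0x6006 ⇒ big 60 06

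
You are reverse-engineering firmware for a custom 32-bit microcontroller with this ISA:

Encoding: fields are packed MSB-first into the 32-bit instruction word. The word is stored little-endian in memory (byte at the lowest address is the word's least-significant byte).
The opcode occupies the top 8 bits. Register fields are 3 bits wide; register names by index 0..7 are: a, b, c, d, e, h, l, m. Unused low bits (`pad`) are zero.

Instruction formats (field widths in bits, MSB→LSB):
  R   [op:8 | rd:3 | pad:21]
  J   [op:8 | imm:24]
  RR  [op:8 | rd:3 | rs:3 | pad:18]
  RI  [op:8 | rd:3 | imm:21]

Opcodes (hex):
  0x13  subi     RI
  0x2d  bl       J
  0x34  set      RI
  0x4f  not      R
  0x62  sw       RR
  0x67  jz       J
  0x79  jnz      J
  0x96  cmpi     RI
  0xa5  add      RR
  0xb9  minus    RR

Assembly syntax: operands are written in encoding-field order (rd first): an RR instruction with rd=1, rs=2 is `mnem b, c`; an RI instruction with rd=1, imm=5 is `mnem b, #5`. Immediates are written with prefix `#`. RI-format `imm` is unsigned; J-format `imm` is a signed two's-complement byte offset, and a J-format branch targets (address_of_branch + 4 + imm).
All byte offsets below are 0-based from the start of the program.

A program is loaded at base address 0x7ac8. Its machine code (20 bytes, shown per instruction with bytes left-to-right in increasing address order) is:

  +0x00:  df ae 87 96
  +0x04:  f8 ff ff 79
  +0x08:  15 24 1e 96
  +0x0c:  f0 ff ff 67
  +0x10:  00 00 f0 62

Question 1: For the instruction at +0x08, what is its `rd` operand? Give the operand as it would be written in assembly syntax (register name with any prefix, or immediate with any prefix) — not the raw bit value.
off 0x08: read 15 24 1e 96 as little → 0x961e2415
  top 8b → 0x96 → cmpi [RI]
  [23:21] rd=0 = a
  [20:0] imm=1975317 = #1975317

a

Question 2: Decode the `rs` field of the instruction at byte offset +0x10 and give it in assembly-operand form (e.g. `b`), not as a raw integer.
e

off 0x10: read 00 00 f0 62 as little → 0x62f00000
  op=0x62f00000>>24=0x62 ⇒ sw (RR)
  [23:21] rd=7 = m
  [20:18] rs=4 = e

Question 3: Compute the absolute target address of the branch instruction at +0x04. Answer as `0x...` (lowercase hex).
0x7ac8

@+04  little-endian(f8 ff ff 79) = 0x79fffff8
  top 8b → 0x79 → jnz [J]
  imm@[23:0]=0xfffff8 (s24→-8) ⇒ #-8
  target = base 0x7ac8 + off 0x04 + 4 + imm -8 = 0x7ac8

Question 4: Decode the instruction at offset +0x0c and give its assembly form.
jz #-16

off 0x0c: read f0 ff ff 67 as little → 0x67fffff0
  op=0x67fffff0>>24=0x67 ⇒ jz (J)
  imm@[23:0]=0xfffff0 (s24→-16) ⇒ #-16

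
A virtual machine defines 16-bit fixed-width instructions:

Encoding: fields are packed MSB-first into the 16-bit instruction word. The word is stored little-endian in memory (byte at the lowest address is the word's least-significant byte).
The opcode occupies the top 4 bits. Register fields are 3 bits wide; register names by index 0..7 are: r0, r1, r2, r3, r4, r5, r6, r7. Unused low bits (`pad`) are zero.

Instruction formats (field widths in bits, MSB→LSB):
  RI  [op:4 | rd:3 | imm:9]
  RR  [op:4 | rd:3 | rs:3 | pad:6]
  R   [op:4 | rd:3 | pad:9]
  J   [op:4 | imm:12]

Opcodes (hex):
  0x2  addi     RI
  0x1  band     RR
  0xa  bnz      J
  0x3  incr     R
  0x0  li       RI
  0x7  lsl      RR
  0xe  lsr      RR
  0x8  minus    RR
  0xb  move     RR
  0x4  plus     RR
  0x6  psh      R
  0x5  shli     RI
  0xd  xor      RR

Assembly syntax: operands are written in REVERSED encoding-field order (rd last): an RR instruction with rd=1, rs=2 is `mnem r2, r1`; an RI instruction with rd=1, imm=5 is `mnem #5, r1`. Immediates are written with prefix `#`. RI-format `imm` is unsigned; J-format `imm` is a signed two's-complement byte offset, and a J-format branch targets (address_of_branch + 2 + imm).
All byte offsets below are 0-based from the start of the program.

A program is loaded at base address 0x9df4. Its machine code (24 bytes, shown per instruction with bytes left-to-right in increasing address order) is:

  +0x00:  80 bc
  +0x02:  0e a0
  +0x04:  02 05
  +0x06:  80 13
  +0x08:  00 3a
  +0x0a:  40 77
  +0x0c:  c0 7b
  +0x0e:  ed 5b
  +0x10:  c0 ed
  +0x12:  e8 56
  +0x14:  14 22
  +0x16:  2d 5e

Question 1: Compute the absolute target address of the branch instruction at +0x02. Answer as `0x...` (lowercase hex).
off 0x02: read 0e a0 as little → 0xa00e
  top 4b → 0xa → bnz [J]
  imm@[11:0]=0xe ⇒ #14
  target = base 0x9df4 + off 0x02 + 2 + imm 14 = 0x9e06

0x9e06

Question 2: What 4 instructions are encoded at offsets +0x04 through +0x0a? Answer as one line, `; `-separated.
@+04  little-endian(02 05) = 0x0502
  top 4b → 0x0 → li [RI]
  [11:9] rd=2 = r2
  [8:0] imm=258 = #258
@+06  little-endian(80 13) = 0x1380
  top 4b → 0x1 → band [RR]
  [11:9] rd=1 = r1
  [8:6] rs=6 = r6
@+08  little-endian(00 3a) = 0x3a00
  top 4b → 0x3 → incr [R]
  [11:9] rd=5 = r5
@+0a  little-endian(40 77) = 0x7740
  top 4b → 0x7 → lsl [RR]
  [11:9] rd=3 = r3
  [8:6] rs=5 = r5

li #258, r2; band r6, r1; incr r5; lsl r5, r3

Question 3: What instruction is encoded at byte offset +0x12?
shli #232, r3

[12] e8 56 → 0x56e8
  op=0x56e8>>12=0x5 ⇒ shli (RI)
  [11:9] rd=3 = r3
  [8:0] imm=232 = #232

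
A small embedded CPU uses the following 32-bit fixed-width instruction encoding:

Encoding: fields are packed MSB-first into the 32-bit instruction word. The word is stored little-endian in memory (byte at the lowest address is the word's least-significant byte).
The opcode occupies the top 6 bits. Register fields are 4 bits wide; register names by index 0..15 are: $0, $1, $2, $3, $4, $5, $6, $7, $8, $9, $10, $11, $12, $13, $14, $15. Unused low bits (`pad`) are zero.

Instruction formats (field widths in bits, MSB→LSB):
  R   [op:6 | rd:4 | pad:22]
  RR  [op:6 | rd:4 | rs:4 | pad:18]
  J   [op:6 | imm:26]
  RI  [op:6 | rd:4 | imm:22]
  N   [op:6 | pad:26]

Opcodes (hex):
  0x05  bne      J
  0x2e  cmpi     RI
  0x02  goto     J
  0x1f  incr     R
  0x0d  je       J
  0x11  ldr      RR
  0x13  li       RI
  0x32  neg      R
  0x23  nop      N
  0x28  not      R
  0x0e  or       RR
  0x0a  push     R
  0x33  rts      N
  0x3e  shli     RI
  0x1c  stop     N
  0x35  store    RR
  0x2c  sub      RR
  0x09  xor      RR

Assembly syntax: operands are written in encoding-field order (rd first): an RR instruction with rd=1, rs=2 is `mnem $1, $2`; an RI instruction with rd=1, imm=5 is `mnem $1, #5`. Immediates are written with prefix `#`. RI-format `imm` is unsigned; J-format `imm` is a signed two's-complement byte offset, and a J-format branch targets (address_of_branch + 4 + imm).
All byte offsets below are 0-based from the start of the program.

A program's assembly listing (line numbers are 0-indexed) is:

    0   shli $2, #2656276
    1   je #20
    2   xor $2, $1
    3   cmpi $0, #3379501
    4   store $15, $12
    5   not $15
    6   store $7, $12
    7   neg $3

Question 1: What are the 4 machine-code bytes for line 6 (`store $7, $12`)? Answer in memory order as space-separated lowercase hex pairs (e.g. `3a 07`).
00 00 f0 d5

L6: store op=0x35:6|rd=7:4|rs=12:4|pad=0:18 ⇒ 0xd5f00000 ⇒ little 00 00 f0 d5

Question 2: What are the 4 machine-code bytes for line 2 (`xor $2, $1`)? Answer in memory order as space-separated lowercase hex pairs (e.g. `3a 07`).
L2: xor op=0x9:6|rd=2:4|rs=1:4|pad=0:18 ⇒ 0x24840000 ⇒ little 00 00 84 24

00 00 84 24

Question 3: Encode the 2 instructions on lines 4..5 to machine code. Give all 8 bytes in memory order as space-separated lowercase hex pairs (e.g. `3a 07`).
00 00 f0 d7 00 00 c0 a3

4. store fields op=0x35:6|rd=15:4|rs=12:4|pad=0:18 → word d7f00000h → 00 00 f0 d7
5. not fields op=0x28:6|rd=15:4|pad=0:22 → word a3c00000h → 00 00 c0 a3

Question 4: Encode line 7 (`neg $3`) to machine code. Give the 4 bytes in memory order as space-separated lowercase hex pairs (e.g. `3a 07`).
line 7 (neg): pack op=0x32:6|rd=3:4|pad=0:22 = 0xc8c00000; little→ 00 00 c0 c8

00 00 c0 c8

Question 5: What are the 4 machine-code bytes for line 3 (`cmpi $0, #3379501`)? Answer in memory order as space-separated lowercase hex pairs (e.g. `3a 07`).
line 3 (cmpi): pack op=0x2e:6|rd=0:4|imm=3379501:22 = 0xb833912d; little→ 2d 91 33 b8

2d 91 33 b8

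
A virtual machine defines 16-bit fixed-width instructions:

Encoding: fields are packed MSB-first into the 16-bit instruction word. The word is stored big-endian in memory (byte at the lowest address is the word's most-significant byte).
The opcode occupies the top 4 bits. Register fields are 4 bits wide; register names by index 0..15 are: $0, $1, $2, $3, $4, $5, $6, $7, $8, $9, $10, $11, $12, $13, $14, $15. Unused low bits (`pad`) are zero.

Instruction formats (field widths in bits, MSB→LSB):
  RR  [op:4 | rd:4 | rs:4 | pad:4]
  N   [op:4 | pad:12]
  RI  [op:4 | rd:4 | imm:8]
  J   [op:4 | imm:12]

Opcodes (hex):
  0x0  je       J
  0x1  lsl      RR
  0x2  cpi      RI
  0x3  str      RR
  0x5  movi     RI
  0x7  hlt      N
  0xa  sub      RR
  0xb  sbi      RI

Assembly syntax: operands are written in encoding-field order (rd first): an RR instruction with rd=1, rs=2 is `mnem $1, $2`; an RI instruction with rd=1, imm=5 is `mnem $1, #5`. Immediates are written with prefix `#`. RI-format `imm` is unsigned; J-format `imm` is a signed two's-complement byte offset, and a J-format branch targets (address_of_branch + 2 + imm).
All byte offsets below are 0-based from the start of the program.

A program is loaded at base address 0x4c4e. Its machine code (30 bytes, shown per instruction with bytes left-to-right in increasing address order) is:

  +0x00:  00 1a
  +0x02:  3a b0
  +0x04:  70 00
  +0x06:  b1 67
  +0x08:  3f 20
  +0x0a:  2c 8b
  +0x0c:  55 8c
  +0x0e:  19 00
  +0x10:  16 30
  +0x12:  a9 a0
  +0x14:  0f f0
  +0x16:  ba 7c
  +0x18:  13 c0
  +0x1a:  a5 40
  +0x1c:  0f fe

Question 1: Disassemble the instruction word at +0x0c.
@+0c  big-endian(55 8c) = 0x558c
  op=0x558c>>12=0x5 ⇒ movi (RI)
  rd: (w>>8)&0xf=0x5 → $5
  imm: (w>>0)&0xff=0x8c → #140

movi $5, #140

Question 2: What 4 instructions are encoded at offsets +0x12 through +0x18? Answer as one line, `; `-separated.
@+12  big-endian(a9 a0) = 0xa9a0
  opcode bits[15:12]=0xa: sub/RR
  [11:8] rd=9 = $9
  [7:4] rs=10 = $10
@+14  big-endian(0f f0) = 0x0ff0
  opcode bits[15:12]=0x0: je/J
  [11:0] imm=4080 (s12→-16) = #-16
@+16  big-endian(ba 7c) = 0xba7c
  opcode bits[15:12]=0xb: sbi/RI
  [11:8] rd=10 = $10
  [7:0] imm=124 = #124
@+18  big-endian(13 c0) = 0x13c0
  opcode bits[15:12]=0x1: lsl/RR
  [11:8] rd=3 = $3
  [7:4] rs=12 = $12

sub $9, $10; je #-16; sbi $10, #124; lsl $3, $12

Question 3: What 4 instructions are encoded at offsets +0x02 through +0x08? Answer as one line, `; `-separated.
str $10, $11; hlt; sbi $1, #103; str $15, $2

[02] 3a b0 → 0x3ab0
  opcode bits[15:12]=0x3: str/RR
  rd@[11:8]=0xa ⇒ $10
  rs@[7:4]=0xb ⇒ $11
[04] 70 00 → 0x7000
  opcode bits[15:12]=0x7: hlt/N
[06] b1 67 → 0xb167
  opcode bits[15:12]=0xb: sbi/RI
  rd@[11:8]=0x1 ⇒ $1
  imm@[7:0]=0x67 ⇒ #103
[08] 3f 20 → 0x3f20
  opcode bits[15:12]=0x3: str/RR
  rd@[11:8]=0xf ⇒ $15
  rs@[7:4]=0x2 ⇒ $2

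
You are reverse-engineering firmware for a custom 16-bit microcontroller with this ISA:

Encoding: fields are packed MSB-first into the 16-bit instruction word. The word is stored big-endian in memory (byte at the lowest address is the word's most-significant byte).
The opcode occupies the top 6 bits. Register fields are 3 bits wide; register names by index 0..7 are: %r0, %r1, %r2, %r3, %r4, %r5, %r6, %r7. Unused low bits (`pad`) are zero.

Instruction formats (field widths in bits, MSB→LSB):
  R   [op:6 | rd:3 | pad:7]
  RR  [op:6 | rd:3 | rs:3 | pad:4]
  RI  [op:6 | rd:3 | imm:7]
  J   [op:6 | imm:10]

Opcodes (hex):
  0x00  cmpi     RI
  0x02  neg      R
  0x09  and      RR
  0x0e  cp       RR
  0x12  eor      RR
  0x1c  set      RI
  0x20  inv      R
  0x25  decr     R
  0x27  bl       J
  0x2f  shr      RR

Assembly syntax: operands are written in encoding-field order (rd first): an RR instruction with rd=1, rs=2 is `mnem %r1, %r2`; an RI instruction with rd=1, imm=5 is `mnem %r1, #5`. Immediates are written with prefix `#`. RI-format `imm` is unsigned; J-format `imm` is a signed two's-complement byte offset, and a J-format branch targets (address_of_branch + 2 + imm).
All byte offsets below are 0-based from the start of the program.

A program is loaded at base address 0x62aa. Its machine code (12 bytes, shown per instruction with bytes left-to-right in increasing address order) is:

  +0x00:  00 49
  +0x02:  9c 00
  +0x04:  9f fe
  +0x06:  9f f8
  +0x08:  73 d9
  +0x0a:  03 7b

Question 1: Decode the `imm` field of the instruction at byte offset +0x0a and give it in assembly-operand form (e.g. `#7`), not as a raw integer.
[0a] 03 7b → 0x037b
  top 6b → 0x0 → cmpi [RI]
  rd@[9:7]=0x6 ⇒ %r6
  imm@[6:0]=0x7b ⇒ #123

#123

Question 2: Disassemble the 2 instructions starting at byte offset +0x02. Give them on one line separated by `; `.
off 0x02: read 9c 00 as big → 0x9c00
  op=0x9c00>>10=0x27 ⇒ bl (J)
  [9:0] imm=0 = #0
off 0x04: read 9f fe as big → 0x9ffe
  op=0x9ffe>>10=0x27 ⇒ bl (J)
  [9:0] imm=1022 (s10→-2) = #-2

bl #0; bl #-2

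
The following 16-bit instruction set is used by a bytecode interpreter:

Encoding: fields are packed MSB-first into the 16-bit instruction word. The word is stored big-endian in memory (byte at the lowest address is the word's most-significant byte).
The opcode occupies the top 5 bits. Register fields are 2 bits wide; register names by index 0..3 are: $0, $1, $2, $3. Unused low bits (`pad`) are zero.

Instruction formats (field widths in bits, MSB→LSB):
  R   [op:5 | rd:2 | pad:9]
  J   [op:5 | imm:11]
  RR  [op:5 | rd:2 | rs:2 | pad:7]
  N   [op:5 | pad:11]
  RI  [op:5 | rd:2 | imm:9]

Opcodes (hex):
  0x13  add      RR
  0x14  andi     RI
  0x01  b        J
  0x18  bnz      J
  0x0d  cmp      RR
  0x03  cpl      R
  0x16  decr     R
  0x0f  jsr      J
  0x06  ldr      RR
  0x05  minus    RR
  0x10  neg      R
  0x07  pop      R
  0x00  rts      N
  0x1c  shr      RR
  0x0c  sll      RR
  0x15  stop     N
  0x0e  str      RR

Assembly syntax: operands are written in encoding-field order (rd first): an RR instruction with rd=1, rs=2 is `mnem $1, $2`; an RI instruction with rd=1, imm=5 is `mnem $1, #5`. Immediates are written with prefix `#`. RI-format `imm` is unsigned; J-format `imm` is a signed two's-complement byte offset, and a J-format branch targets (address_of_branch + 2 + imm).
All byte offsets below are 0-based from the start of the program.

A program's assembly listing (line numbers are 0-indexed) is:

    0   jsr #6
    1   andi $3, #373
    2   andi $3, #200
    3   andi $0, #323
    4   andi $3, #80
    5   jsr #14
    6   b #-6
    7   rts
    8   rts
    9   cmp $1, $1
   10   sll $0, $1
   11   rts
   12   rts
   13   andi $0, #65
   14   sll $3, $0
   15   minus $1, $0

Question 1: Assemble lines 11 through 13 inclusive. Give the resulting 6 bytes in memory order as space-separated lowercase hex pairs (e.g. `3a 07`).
00 00 00 00 a0 41

line 11 (rts): pack op=0x0:5|pad=0:11 = 0x0000; big→ 00 00
line 12 (rts): pack op=0x0:5|pad=0:11 = 0x0000; big→ 00 00
line 13 (andi): pack op=0x14:5|rd=0:2|imm=65:9 = 0xa041; big→ a0 41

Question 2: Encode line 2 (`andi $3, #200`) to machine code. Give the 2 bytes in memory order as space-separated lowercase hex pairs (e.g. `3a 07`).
L2: andi op=0x14:5|rd=3:2|imm=200:9 ⇒ 0xa6c8 ⇒ big a6 c8

a6 c8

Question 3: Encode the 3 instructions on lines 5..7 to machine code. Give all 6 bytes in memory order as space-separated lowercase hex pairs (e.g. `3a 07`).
78 0e 0f fa 00 00

5. jsr fields op=0xf:5|imm=14:11 → word 780eh → 78 0e
6. b fields op=0x1:5|imm=-6:11 → word 0ffah → 0f fa
7. rts fields op=0x0:5|pad=0:11 → word 0000h → 00 00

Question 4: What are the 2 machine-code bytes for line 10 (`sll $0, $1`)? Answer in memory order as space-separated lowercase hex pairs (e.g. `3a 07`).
10. sll fields op=0xc:5|rd=0:2|rs=1:2|pad=0:7 → word 6080h → 60 80

60 80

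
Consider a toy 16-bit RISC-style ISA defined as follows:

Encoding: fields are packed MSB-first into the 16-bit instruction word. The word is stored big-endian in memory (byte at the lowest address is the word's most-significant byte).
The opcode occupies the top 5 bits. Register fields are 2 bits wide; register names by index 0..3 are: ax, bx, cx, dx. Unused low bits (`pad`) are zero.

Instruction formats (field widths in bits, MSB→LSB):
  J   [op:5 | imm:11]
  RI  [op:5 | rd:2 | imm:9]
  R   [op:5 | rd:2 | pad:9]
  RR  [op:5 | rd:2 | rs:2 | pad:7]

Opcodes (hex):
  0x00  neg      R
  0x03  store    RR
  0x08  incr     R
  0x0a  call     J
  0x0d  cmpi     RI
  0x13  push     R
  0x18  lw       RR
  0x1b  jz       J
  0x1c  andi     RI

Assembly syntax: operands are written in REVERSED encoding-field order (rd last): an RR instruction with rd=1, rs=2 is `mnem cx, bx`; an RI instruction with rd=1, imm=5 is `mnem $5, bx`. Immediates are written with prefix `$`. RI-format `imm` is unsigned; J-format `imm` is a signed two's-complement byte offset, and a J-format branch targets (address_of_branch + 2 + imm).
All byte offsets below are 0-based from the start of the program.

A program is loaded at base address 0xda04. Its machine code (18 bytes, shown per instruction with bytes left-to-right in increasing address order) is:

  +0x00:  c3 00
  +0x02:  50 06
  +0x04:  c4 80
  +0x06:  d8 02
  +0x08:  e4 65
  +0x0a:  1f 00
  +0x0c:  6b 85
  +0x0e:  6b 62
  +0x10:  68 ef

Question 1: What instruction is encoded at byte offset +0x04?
lw bx, cx

@+04  big-endian(c4 80) = 0xc480
  opcode bits[15:11]=0x18: lw/RR
  [10:9] rd=2 = cx
  [8:7] rs=1 = bx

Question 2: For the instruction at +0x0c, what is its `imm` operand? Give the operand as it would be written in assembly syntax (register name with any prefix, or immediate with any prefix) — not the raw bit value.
@+0c  big-endian(6b 85) = 0x6b85
  op=0x6b85>>11=0xd ⇒ cmpi (RI)
  rd: (w>>9)&0x3=0x1 → bx
  imm: (w>>0)&0x1ff=0x185 → $389

$389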